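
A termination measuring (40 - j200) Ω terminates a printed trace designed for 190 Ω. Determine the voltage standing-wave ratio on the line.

VSWR ≈ 10.1

Γ = (Z_L − Z_0)/(Z_L + Z_0) = (-150 − j200)/(230 − j200)
|Γ| = 250/305 = 0.82
VSWR = (1 + |Γ|)/(1 − |Γ|) = 1.82/0.18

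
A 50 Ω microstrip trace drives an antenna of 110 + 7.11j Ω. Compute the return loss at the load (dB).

Γ = (60 + j7.11)/(160 + j7.11), |Γ| = 0.377
RL = −20·log₁₀|Γ| = −20·log₁₀(0.377)

RL ≈ 8.47 dB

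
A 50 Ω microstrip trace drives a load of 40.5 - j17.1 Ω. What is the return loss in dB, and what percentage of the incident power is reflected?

Γ = (-9.5 − j17.1)/(90.5 − j17.1), |Γ| = 0.212
RL = −20·log₁₀(0.212) = 13.5 dB
P_refl/P_inc = |Γ|² = 0.0451

RL ≈ 13.5 dB; 4.51% of incident power reflected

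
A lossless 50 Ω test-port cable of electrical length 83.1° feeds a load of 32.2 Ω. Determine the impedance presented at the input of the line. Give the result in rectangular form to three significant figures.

Z_in ≈ 76.1 + j8.25 Ω

tan(βl) = tan(83.1°) = 8.26
Z_in = Z_0·(Z_L + jZ_0·tanβl)/(Z_0 + jZ_L·tanβl)
     = 50·(32.2 + j413)/(50 + j266)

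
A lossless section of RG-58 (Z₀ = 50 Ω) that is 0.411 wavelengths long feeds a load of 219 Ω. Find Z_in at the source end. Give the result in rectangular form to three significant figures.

Z_in ≈ 35.8 + j66.8 Ω

βl = 2π × 0.411 = 148°
tan(βl) = tan(148°) = -0.626
Z_in = Z_0·(Z_L + jZ_0·tanβl)/(Z_0 + jZ_L·tanβl)
     = 50·(219 − j31.3)/(50 − j137)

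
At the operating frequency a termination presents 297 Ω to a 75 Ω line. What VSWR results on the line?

VSWR ≈ 3.96

Γ = (297 − 75)/(297 + 75) = 0.597
VSWR = (1 + 0.597)/(1 − 0.597)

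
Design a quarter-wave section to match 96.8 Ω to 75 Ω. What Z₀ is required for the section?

Z_qwt ≈ 85.2 Ω

Z_qwt = √(Z_0·R_L) = √(75 × 96.8) = √7260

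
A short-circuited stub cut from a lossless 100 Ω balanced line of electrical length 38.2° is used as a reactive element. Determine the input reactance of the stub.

X_in ≈ 78.7 Ω (inductive)

tan(βl) = 0.787
For a short-circuited stub, Z_in = jZ_0·tan(βl)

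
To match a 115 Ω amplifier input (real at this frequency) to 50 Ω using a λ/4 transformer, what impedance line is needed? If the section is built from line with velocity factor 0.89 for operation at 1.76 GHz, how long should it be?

Z_qwt ≈ 75.8 Ω; length ≈ 3.79 cm

Z_qwt = √(Z_0·R_L) = √(50 × 115) = √5750
λ = 0.89·c/f = 0.152 m, so l = λ/4 = 0.0379 m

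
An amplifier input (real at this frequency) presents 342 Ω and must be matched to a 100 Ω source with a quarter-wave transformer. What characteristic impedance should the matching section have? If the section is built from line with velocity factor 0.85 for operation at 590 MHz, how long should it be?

Z_qwt ≈ 185 Ω; length ≈ 10.8 cm

Z_qwt = √(Z_0·R_L) = √(100 × 342) = √34200
λ = 0.85·c/f = 0.432 m, so l = λ/4 = 0.108 m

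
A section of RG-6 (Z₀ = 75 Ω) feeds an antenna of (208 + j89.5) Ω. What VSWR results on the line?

VSWR ≈ 3.35

Γ = (Z_L − Z_0)/(Z_L + Z_0) = (133 + j89.5)/(283 + j89.5)
|Γ| = 160/297 = 0.54
VSWR = (1 + |Γ|)/(1 − |Γ|) = 1.54/0.46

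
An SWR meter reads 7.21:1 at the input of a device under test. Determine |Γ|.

|Γ| = (S − 1)/(S + 1) = (7.21 − 1)/(7.21 + 1) = 6.21/8.21

|Γ| ≈ 0.756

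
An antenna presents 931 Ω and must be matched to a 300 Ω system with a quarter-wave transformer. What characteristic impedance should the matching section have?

Z_qwt ≈ 528 Ω

Z_qwt = √(Z_0·R_L) = √(300 × 931) = √279300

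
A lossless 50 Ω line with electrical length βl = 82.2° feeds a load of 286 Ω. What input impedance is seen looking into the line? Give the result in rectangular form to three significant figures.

tan(βl) = tan(82.2°) = 7.3
Z_in = Z_0·(Z_L + jZ_0·tanβl)/(Z_0 + jZ_L·tanβl)
     = 50·(286 + j365)/(50 + j2090)

Z_in ≈ 8.9 − j6.64 Ω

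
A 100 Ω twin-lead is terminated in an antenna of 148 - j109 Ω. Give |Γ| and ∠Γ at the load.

Γ = (Z_L − Z_0)/(Z_L + Z_0) = (48 − j109)/(248 − j109)
|Γ| = 119/271 = 0.44

Γ ≈ 0.44 ∠ -42.5°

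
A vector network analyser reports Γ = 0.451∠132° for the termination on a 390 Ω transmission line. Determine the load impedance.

Z_L = Z_0·(1 + Γ)/(1 − Γ) = 390·(0.698 + j0.335)/(1.3 − j0.335)

Z_L ≈ 172 + j145 Ω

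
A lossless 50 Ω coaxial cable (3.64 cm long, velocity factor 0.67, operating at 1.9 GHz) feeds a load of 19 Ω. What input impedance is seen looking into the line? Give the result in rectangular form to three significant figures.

Z_in ≈ 46.3 − j48.3 Ω

λ = v/f = 0.67·c / 1.9 GHz = 0.106 m
βl = 2π·l/λ = 2π × 0.344 = 124°
tan(βl) = tan(124°) = -1.49
Z_in = Z_0·(Z_L + jZ_0·tanβl)/(Z_0 + jZ_L·tanβl)
     = 50·(19 − j74.5)/(50 − j28.3)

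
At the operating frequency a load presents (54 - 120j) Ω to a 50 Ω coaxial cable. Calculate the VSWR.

VSWR ≈ 7.2

Γ = (Z_L − Z_0)/(Z_L + Z_0) = (4 − j120)/(104 − j120)
|Γ| = 120/159 = 0.756
VSWR = (1 + |Γ|)/(1 − |Γ|) = 1.76/0.244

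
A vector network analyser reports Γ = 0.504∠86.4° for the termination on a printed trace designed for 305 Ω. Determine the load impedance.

Z_L ≈ 191 + j258 Ω

Z_L = Z_0·(1 + Γ)/(1 − Γ) = 305·(1.03 + j0.503)/(0.968 − j0.503)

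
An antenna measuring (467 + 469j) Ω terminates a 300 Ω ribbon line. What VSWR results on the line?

VSWR ≈ 3.48

Γ = (Z_L − Z_0)/(Z_L + Z_0) = (167 + j469)/(767 + j469)
|Γ| = 498/899 = 0.554
VSWR = (1 + |Γ|)/(1 − |Γ|) = 1.55/0.446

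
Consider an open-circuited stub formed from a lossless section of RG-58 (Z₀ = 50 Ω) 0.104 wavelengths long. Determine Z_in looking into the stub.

βl = 2π × 0.104 = 37.4°
tan(βl) = 0.766
For an open-circuited stub, Z_in = −jZ_0·cot(βl) = −jZ_0/tan(βl)

Z_in ≈ −j65.3 Ω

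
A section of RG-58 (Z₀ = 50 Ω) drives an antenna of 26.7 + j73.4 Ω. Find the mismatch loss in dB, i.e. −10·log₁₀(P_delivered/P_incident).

Γ = (-23.3 + j73.4)/(76.7 + j73.4), |Γ| = 0.725
|Γ|² = 0.526, so P_del/P_inc = 1 − |Γ|² = 0.474
ML = −10·log₁₀(1 − |Γ|²)

mismatch loss ≈ 3.24 dB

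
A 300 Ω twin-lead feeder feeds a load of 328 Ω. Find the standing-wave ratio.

VSWR ≈ 1.09

For a purely resistive load, VSWR = R_L/Z_0 or Z_0/R_L (whichever > 1) = 328/300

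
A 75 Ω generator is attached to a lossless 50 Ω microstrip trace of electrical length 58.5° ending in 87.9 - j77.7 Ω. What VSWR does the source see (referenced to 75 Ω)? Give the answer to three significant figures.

tan(βl) = 1.63
Z_in = Z_0·(Z_L + jZ_0·tanβl)/(Z_0 + jZ_L·tanβl) = 15.5 − j11.5 Ω
Γ_s = (Z_in − Z_s)/(Z_in + Z_s) = (-59.5 − j11.5)/(90.5 − j11.5), |Γ_s| = 0.664
VSWR = (1 + |Γ_s|)/(1 − |Γ_s|)

VSWR ≈ 4.95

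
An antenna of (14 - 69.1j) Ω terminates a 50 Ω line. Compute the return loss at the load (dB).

RL ≈ 1.65 dB

Γ = (-36 − j69.1)/(64 − j69.1), |Γ| = 0.827
RL = −20·log₁₀|Γ| = −20·log₁₀(0.827)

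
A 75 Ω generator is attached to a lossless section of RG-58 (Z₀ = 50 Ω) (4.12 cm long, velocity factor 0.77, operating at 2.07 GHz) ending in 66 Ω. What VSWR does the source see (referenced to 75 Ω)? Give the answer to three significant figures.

VSWR ≈ 1.67

λ = v/f = 0.77·c / 2.07 GHz = 0.112 m
βl = 2π·l/λ = 2π × 0.369 = 133°
tan(βl) = -1.08
Z_in = Z_0·(Z_L + jZ_0·tanβl)/(Z_0 + jZ_L·tanβl) = 47.2 + j13.2 Ω
Γ_s = (Z_in − Z_s)/(Z_in + Z_s) = (-27.8 + j13.2)/(122 + j13.2), |Γ_s| = 0.25
VSWR = (1 + |Γ_s|)/(1 − |Γ_s|)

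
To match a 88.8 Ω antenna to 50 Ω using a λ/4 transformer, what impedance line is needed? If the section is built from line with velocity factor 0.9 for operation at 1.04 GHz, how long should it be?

Z_qwt = √(Z_0·R_L) = √(50 × 88.8) = √4440
λ = 0.9·c/f = 0.26 m, so l = λ/4 = 0.0649 m

Z_qwt ≈ 66.6 Ω; length ≈ 6.49 cm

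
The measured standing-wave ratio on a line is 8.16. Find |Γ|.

|Γ| ≈ 0.782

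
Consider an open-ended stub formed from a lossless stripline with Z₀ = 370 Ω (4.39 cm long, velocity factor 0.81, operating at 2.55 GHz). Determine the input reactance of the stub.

X_in ≈ 1470 Ω (inductive)

λ = v/f = 0.81·c / 2.55 GHz = 0.0953 m
βl = 2π·l/λ = 2π × 0.461 = 166°
tan(βl) = -0.252
For an open-ended stub, Z_in = −jZ_0·cot(βl) = −jZ_0/tan(βl)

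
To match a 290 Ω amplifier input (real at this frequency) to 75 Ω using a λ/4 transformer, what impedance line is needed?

Z_qwt = √(Z_0·R_L) = √(75 × 290) = √21750

Z_qwt ≈ 147 Ω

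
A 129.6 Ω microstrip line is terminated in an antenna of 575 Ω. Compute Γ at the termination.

Γ = 0.632

Γ = (Z_L − Z_0)/(Z_L + Z_0) = (575 − 129.6)/(575 + 129.6) = 445.4/704.6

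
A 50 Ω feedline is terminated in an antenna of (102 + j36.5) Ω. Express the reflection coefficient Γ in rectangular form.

Γ ≈ 0.378 + j0.149

Γ = (Z_L − Z_0)/(Z_L + Z_0) = (52 + j36.5)/(152 + j36.5)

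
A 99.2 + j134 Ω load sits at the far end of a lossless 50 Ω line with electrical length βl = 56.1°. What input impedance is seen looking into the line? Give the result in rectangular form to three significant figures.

Z_in ≈ 18.1 − j51.9 Ω

tan(βl) = tan(56.1°) = 1.49
Z_in = Z_0·(Z_L + jZ_0·tanβl)/(Z_0 + jZ_L·tanβl)
     = 50·(99.2 + j208)/(-149 + j148)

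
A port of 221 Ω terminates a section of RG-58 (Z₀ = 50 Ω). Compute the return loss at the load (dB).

RL ≈ 4 dB

Γ = (221 − 50)/(221 + 50) = 0.631
RL = −20·log₁₀|Γ| = −20·log₁₀(0.631)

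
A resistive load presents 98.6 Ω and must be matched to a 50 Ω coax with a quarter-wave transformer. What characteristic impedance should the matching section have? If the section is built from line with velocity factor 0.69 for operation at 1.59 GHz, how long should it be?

Z_qwt ≈ 70.2 Ω; length ≈ 3.25 cm

Z_qwt = √(Z_0·R_L) = √(50 × 98.6) = √4930
λ = 0.69·c/f = 0.13 m, so l = λ/4 = 0.0325 m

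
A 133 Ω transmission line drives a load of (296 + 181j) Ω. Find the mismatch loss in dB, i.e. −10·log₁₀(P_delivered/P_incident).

Γ = (163 + j181)/(429 + j181), |Γ| = 0.523
|Γ|² = 0.274, so P_del/P_inc = 1 − |Γ|² = 0.726
ML = −10·log₁₀(1 − |Γ|²)

mismatch loss ≈ 1.39 dB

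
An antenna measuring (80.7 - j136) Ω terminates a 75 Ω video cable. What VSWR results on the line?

VSWR ≈ 4.86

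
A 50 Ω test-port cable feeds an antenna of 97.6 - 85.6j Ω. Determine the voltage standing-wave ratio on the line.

Γ = (Z_L − Z_0)/(Z_L + Z_0) = (47.6 − j85.6)/(147.6 − j85.6)
|Γ| = 97.9/171 = 0.574
VSWR = (1 + |Γ|)/(1 − |Γ|) = 1.57/0.426

VSWR ≈ 3.7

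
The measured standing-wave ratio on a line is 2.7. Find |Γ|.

|Γ| = (S − 1)/(S + 1) = (2.7 − 1)/(2.7 + 1) = 1.7/3.7

|Γ| ≈ 0.459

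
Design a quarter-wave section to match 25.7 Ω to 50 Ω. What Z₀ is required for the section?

Z_qwt = √(Z_0·R_L) = √(50 × 25.7) = √1285

Z_qwt ≈ 35.8 Ω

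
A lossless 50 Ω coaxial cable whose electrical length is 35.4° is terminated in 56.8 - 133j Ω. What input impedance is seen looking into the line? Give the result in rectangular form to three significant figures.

tan(βl) = tan(35.4°) = 0.711
Z_in = Z_0·(Z_L + jZ_0·tanβl)/(Z_0 + jZ_L·tanβl)
     = 50·(56.8 − j97.5)/(145 + j40.4)

Z_in ≈ 9.49 − j36.4 Ω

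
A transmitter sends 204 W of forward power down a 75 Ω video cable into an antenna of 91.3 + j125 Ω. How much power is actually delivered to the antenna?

P_delivered ≈ 129 W

|Γ| = |(16.3 + j125)/(166.3 + j125)| = 0.606
|Γ|² = 0.367
P_refl = |Γ|²·P_inc = 74.9 W, P_del = (1 − |Γ|²)·P_inc = 129 W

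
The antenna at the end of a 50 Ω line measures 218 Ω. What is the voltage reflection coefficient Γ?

Γ = (Z_L − Z_0)/(Z_L + Z_0) = (218 − 50)/(218 + 50) = 168/268

Γ = 0.627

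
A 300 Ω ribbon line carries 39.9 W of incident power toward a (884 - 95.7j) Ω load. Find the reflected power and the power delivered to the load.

P_reflected ≈ 9.9 W; P_delivered ≈ 30 W

|Γ| = |(584 − j95.7)/(1184 − j95.7)| = 0.498
|Γ|² = 0.248
P_refl = |Γ|²·P_inc = 9.9 W, P_del = (1 − |Γ|²)·P_inc = 30 W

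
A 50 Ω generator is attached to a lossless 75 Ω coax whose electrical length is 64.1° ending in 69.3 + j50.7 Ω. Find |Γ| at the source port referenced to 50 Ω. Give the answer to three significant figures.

tan(βl) = 2.06
Z_in = Z_0·(Z_L + jZ_0·tanβl)/(Z_0 + jZ_L·tanβl) = 96.2 − j56.2 Ω
Γ_s = (Z_in − Z_s)/(Z_in + Z_s) = (46.2 − j56.2)/(146 − j56.2), |Γ_s| = 0.465

|Γ| ≈ 0.465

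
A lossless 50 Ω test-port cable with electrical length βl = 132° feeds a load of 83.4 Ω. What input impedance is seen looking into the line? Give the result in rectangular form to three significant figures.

Z_in ≈ 42 + j22.3 Ω

tan(βl) = tan(132°) = -1.11
Z_in = Z_0·(Z_L + jZ_0·tanβl)/(Z_0 + jZ_L·tanβl)
     = 50·(83.4 − j55.5)/(50 − j92.6)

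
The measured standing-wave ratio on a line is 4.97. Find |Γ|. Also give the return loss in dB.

|Γ| = (S − 1)/(S + 1) = (4.97 − 1)/(4.97 + 1) = 3.97/5.97
RL = −20·log₁₀|Γ| = −20·log₁₀(0.665)

|Γ| ≈ 0.665; return loss ≈ 3.54 dB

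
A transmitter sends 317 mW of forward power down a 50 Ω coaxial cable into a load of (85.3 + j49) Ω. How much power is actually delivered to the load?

P_delivered ≈ 261 mW

|Γ| = |(35.3 + j49)/(135.3 + j49)| = 0.42
|Γ|² = 0.176
P_refl = |Γ|²·P_inc = 55.8 mW, P_del = (1 − |Γ|²)·P_inc = 261 mW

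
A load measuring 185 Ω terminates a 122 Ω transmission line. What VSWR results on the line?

Γ = (185 − 122)/(185 + 122) = 0.205
VSWR = (1 + 0.205)/(1 − 0.205)

VSWR ≈ 1.52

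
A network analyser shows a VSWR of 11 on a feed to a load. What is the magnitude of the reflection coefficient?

|Γ| = (S − 1)/(S + 1) = (11 − 1)/(11 + 1) = 10/12

|Γ| ≈ 0.833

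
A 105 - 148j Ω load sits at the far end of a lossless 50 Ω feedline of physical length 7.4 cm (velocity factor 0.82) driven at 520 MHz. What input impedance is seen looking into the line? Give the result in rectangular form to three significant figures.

λ = v/f = 0.82·c / 520 MHz = 0.473 m
βl = 2π·l/λ = 2π × 0.156 = 56.3°
tan(βl) = tan(56.3°) = 1.5
Z_in = Z_0·(Z_L + jZ_0·tanβl)/(Z_0 + jZ_L·tanβl)
     = 50·(105 − j73)/(272 + j158)

Z_in ≈ 8.64 − j18.4 Ω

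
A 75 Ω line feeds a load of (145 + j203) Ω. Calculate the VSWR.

Γ = (Z_L − Z_0)/(Z_L + Z_0) = (70 + j203)/(220 + j203)
|Γ| = 215/299 = 0.717
VSWR = (1 + |Γ|)/(1 − |Γ|) = 1.72/0.283

VSWR ≈ 6.08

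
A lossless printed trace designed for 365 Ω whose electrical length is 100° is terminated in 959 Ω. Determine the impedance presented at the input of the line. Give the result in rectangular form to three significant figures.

tan(βl) = tan(100°) = -5.67
Z_in = Z_0·(Z_L + jZ_0·tanβl)/(Z_0 + jZ_L·tanβl)
     = 365·(959 − j2070)/(365 − j5440)

Z_in ≈ 143 + j54.8 Ω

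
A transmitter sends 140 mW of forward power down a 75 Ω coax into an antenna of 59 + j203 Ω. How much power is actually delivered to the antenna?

P_delivered ≈ 41.9 mW

|Γ| = |(-16 + j203)/(134 + j203)| = 0.837
|Γ|² = 0.701
P_refl = |Γ|²·P_inc = 98.1 mW, P_del = (1 − |Γ|²)·P_inc = 41.9 mW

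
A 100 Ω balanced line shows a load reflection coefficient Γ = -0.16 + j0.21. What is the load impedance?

Z_L = Z_0·(1 + Γ)/(1 − Γ) = 100·(0.84 + j0.21)/(1.16 − j0.21)

Z_L ≈ 66.9 + j30.2 Ω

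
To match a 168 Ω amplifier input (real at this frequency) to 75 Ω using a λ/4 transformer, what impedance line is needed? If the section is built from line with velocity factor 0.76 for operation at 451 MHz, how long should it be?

Z_qwt = √(Z_0·R_L) = √(75 × 168) = √12600
λ = 0.76·c/f = 0.506 m, so l = λ/4 = 0.126 m

Z_qwt ≈ 112 Ω; length ≈ 12.6 cm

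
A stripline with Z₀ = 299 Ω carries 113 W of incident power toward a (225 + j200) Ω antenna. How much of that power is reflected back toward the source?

|Γ| = |(-74 + j200)/(524 + j200)| = 0.38
|Γ|² = 0.145
P_refl = |Γ|²·P_inc = 16.3 W, P_del = (1 − |Γ|²)·P_inc = 96.7 W

P_reflected ≈ 16.3 W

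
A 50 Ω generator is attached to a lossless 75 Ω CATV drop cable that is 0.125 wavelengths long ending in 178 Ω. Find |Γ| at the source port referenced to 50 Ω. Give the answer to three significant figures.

βl = 2π × 0.125 = 45°
tan(βl) = 1
Z_in = Z_0·(Z_L + jZ_0·tanβl)/(Z_0 + jZ_L·tanβl) = 53.7 − j52.4 Ω
Γ_s = (Z_in − Z_s)/(Z_in + Z_s) = (3.67 − j52.4)/(104 − j52.4), |Γ_s| = 0.452

|Γ| ≈ 0.452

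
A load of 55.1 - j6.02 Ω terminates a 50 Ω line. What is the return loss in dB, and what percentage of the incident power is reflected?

Γ = (5.1 − j6.02)/(105.1 − j6.02), |Γ| = 0.0749
RL = −20·log₁₀(0.0749) = 22.5 dB
P_refl/P_inc = |Γ|² = 0.00562

RL ≈ 22.5 dB; 0.562% of incident power reflected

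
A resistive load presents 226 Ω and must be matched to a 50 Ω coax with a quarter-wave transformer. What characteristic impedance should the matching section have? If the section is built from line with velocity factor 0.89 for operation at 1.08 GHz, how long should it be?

Z_qwt ≈ 106 Ω; length ≈ 6.18 cm

Z_qwt = √(Z_0·R_L) = √(50 × 226) = √11300
λ = 0.89·c/f = 0.247 m, so l = λ/4 = 0.0618 m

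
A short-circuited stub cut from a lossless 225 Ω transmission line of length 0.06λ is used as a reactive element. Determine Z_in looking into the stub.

Z_in ≈ +j89.1 Ω

βl = 2π × 0.06 = 21.6°
tan(βl) = 0.396
For a short-circuited stub, Z_in = jZ_0·tan(βl)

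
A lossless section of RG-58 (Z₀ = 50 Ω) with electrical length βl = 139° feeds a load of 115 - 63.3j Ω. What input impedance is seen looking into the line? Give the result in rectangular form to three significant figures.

tan(βl) = tan(139°) = -0.869
Z_in = Z_0·(Z_L + jZ_0·tanβl)/(Z_0 + jZ_L·tanβl)
     = 50·(115 − j107)/(-5.03 − j100)

Z_in ≈ 50.4 + j60.1 Ω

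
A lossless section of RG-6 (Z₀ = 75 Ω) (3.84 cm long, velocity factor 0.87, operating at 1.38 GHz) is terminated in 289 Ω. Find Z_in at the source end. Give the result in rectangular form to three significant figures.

λ = v/f = 0.87·c / 1.38 GHz = 0.189 m
βl = 2π·l/λ = 2π × 0.203 = 73.1°
tan(βl) = tan(73.1°) = 3.29
Z_in = Z_0·(Z_L + jZ_0·tanβl)/(Z_0 + jZ_L·tanβl)
     = 75·(289 + j247)/(75 + j951)

Z_in ≈ 21.1 − j21.1 Ω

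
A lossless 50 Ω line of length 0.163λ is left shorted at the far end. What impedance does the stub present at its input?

βl = 2π × 0.163 = 58.7°
tan(βl) = 1.64
For a shorted stub, Z_in = jZ_0·tan(βl)

Z_in ≈ +j82.2 Ω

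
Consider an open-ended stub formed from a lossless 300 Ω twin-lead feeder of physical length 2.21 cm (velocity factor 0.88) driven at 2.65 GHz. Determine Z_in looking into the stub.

λ = v/f = 0.88·c / 2.65 GHz = 0.0996 m
βl = 2π·l/λ = 2π × 0.222 = 79.9°
tan(βl) = 5.59
For an open-ended stub, Z_in = −jZ_0·cot(βl) = −jZ_0/tan(βl)

Z_in ≈ −j53.6 Ω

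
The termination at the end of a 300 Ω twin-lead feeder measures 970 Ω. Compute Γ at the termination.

Γ = 0.528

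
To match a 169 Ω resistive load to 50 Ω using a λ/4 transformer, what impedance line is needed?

Z_qwt ≈ 91.9 Ω

Z_qwt = √(Z_0·R_L) = √(50 × 169) = √8450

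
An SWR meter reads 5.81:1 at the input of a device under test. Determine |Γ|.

|Γ| ≈ 0.706

|Γ| = (S − 1)/(S + 1) = (5.81 − 1)/(5.81 + 1) = 4.81/6.81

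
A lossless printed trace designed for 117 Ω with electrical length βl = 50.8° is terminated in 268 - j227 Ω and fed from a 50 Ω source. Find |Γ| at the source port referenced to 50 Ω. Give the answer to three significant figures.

tan(βl) = 1.23
Z_in = Z_0·(Z_L + jZ_0·tanβl)/(Z_0 + jZ_L·tanβl) = 34.8 − j53.6 Ω
Γ_s = (Z_in − Z_s)/(Z_in + Z_s) = (-15.2 − j53.6)/(84.8 − j53.6), |Γ_s| = 0.556

|Γ| ≈ 0.556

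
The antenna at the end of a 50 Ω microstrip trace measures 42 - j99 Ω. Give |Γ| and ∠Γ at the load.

Γ = (Z_L − Z_0)/(Z_L + Z_0) = (-8 − j99)/(92 − j99)
|Γ| = 99.3/135 = 0.735

Γ ≈ 0.735 ∠ -47.5°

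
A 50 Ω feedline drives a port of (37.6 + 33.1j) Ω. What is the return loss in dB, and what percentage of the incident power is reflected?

Γ = (-12.4 + j33.1)/(87.6 + j33.1), |Γ| = 0.377
RL = −20·log₁₀(0.377) = 8.46 dB
P_refl/P_inc = |Γ|² = 0.142

RL ≈ 8.46 dB; 14.2% of incident power reflected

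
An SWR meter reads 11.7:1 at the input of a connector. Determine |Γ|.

|Γ| ≈ 0.843

|Γ| = (S − 1)/(S + 1) = (11.7 − 1)/(11.7 + 1) = 10.7/12.7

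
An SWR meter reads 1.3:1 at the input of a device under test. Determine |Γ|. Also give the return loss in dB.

|Γ| = (S − 1)/(S + 1) = (1.3 − 1)/(1.3 + 1) = 0.3/2.3
RL = −20·log₁₀|Γ| = −20·log₁₀(0.13)

|Γ| ≈ 0.13; return loss ≈ 17.7 dB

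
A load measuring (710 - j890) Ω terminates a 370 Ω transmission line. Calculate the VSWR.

VSWR ≈ 5.27

Γ = (Z_L − Z_0)/(Z_L + Z_0) = (340 − j890)/(1080 − j890)
|Γ| = 953/1400 = 0.681
VSWR = (1 + |Γ|)/(1 − |Γ|) = 1.68/0.319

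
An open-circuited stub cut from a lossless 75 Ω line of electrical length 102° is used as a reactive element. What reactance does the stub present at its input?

tan(βl) = -4.7
For an open-circuited stub, Z_in = −jZ_0·cot(βl) = −jZ_0/tan(βl)

X_in ≈ 15.9 Ω (inductive)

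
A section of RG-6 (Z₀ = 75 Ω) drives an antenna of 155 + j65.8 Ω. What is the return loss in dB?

RL ≈ 7.27 dB

Γ = (80 + j65.8)/(230 + j65.8), |Γ| = 0.433
RL = −20·log₁₀|Γ| = −20·log₁₀(0.433)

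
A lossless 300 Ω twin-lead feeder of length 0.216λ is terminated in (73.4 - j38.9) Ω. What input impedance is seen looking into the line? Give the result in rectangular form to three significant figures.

βl = 2π × 0.216 = 77.8°
tan(βl) = tan(77.8°) = 4.61
Z_in = Z_0·(Z_L + jZ_0·tanβl)/(Z_0 + jZ_L·tanβl)
     = 300·(73.4 + j1340)/(479 + j338)

Z_in ≈ 427 + j540 Ω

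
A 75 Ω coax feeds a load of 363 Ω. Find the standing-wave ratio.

For a purely resistive load, VSWR = R_L/Z_0 or Z_0/R_L (whichever > 1) = 363/75

VSWR ≈ 4.84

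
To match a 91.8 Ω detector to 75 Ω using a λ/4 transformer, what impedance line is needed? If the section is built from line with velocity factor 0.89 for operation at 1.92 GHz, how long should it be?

Z_qwt = √(Z_0·R_L) = √(75 × 91.8) = √6885
λ = 0.89·c/f = 0.139 m, so l = λ/4 = 0.0348 m

Z_qwt ≈ 83 Ω; length ≈ 3.48 cm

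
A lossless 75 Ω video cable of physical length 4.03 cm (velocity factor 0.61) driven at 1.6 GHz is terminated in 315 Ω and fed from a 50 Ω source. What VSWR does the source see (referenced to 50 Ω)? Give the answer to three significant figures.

λ = v/f = 0.61·c / 1.6 GHz = 0.114 m
βl = 2π·l/λ = 2π × 0.352 = 127°
tan(βl) = -1.33
Z_in = Z_0·(Z_L + jZ_0·tanβl)/(Z_0 + jZ_L·tanβl) = 27 + j51.4 Ω
Γ_s = (Z_in − Z_s)/(Z_in + Z_s) = (-23 + j51.4)/(77 + j51.4), |Γ_s| = 0.608
VSWR = (1 + |Γ_s|)/(1 − |Γ_s|)

VSWR ≈ 4.1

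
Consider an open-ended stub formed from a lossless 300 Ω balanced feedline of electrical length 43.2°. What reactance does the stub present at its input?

X_in ≈ -319 Ω (capacitive)

tan(βl) = 0.939
For an open-ended stub, Z_in = −jZ_0·cot(βl) = −jZ_0/tan(βl)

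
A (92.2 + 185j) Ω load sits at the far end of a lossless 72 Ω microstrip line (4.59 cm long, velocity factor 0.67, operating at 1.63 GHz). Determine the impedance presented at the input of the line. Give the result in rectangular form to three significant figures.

λ = v/f = 0.67·c / 1.63 GHz = 0.123 m
βl = 2π·l/λ = 2π × 0.372 = 134°
tan(βl) = tan(134°) = -1.04
Z_in = Z_0·(Z_L + jZ_0·tanβl)/(Z_0 + jZ_L·tanβl)
     = 72·(92.2 + j110)/(264 − j95.5)

Z_in ≈ 12.6 + j34.7 Ω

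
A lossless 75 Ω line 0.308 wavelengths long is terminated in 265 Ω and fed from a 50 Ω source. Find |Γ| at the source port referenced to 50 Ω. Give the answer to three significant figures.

|Γ| ≈ 0.468

βl = 2π × 0.308 = 111°
tan(βl) = -2.62
Z_in = Z_0·(Z_L + jZ_0·tanβl)/(Z_0 + jZ_L·tanβl) = 24 + j26 Ω
Γ_s = (Z_in − Z_s)/(Z_in + Z_s) = (-26 + j26)/(74 + j26), |Γ_s| = 0.468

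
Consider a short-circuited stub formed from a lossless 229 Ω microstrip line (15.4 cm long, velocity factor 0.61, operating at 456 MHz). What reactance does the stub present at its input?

λ = v/f = 0.61·c / 456 MHz = 0.401 m
βl = 2π·l/λ = 2π × 0.384 = 138°
tan(βl) = -0.896
For a short-circuited stub, Z_in = jZ_0·tan(βl)

X_in ≈ -205 Ω (capacitive)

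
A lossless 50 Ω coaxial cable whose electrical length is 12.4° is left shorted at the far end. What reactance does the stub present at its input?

X_in ≈ 11 Ω (inductive)

tan(βl) = 0.22
For a shorted stub, Z_in = jZ_0·tan(βl)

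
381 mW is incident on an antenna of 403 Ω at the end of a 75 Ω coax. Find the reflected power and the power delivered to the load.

P_reflected ≈ 179 mW; P_delivered ≈ 202 mW

Γ = (403 − 75)/(403 + 75) = 0.686
|Γ|² = 0.471
P_refl = |Γ|²·P_inc = 179 mW, P_del = (1 − |Γ|²)·P_inc = 202 mW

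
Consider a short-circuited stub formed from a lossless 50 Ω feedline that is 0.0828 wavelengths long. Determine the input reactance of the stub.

βl = 2π × 0.0828 = 29.8°
tan(βl) = 0.573
For a short-circuited stub, Z_in = jZ_0·tan(βl)

X_in ≈ 28.6 Ω (inductive)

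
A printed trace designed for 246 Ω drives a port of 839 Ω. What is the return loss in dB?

RL ≈ 5.25 dB

Γ = (839 − 246)/(839 + 246) = 0.547
RL = −20·log₁₀|Γ| = −20·log₁₀(0.547)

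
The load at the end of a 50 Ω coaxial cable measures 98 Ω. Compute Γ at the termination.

Γ = (Z_L − Z_0)/(Z_L + Z_0) = (98 − 50)/(98 + 50) = 48/148

Γ = 0.324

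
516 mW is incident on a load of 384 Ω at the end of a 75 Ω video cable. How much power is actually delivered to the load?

Γ = (384 − 75)/(384 + 75) = 0.673
|Γ|² = 0.453
P_refl = |Γ|²·P_inc = 234 mW, P_del = (1 − |Γ|²)·P_inc = 282 mW

P_delivered ≈ 282 mW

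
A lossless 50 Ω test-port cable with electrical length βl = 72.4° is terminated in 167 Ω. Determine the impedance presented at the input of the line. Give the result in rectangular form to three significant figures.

tan(βl) = tan(72.4°) = 3.15
Z_in = Z_0·(Z_L + jZ_0·tanβl)/(Z_0 + jZ_L·tanβl)
     = 50·(167 + j158)/(50 + j526)

Z_in ≈ 16.3 − j14.3 Ω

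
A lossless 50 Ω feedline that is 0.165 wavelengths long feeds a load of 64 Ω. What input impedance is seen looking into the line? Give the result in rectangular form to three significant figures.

βl = 2π × 0.165 = 59.4°
tan(βl) = tan(59.4°) = 1.69
Z_in = Z_0·(Z_L + jZ_0·tanβl)/(Z_0 + jZ_L·tanβl)
     = 50·(64 + j84.5)/(50 + j108)

Z_in ≈ 43.4 − j9.49 Ω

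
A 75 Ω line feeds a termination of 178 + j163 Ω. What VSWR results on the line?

VSWR ≈ 4.57

Γ = (Z_L − Z_0)/(Z_L + Z_0) = (103 + j163)/(253 + j163)
|Γ| = 193/301 = 0.641
VSWR = (1 + |Γ|)/(1 − |Γ|) = 1.64/0.359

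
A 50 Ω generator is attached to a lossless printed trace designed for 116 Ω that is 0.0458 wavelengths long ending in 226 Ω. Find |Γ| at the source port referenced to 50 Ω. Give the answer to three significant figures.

|Γ| ≈ 0.622

βl = 2π × 0.0458 = 16.5°
tan(βl) = 0.296
Z_in = Z_0·(Z_L + jZ_0·tanβl)/(Z_0 + jZ_L·tanβl) = 184 − j72 Ω
Γ_s = (Z_in − Z_s)/(Z_in + Z_s) = (134 − j72)/(234 − j72), |Γ_s| = 0.622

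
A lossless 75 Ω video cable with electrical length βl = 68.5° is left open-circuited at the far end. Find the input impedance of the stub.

Z_in ≈ −j29.5 Ω

tan(βl) = 2.54
For an open-circuited stub, Z_in = −jZ_0·cot(βl) = −jZ_0/tan(βl)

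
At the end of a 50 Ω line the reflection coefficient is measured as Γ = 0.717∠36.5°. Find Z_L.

Z_L = Z_0·(1 + Γ)/(1 − Γ) = 50·(1.58 + j0.426)/(0.424 − j0.426)

Z_L ≈ 67.2 + j118 Ω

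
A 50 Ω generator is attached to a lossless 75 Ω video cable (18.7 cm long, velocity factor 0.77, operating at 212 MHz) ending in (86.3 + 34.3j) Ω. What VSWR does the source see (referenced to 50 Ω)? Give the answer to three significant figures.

λ = v/f = 0.77·c / 212 MHz = 1.09 m
βl = 2π·l/λ = 2π × 0.172 = 61.8°
tan(βl) = 1.86
Z_in = Z_0·(Z_L + jZ_0·tanβl)/(Z_0 + jZ_L·tanβl) = 83.5 − j34.5 Ω
Γ_s = (Z_in − Z_s)/(Z_in + Z_s) = (33.5 − j34.5)/(134 − j34.5), |Γ_s| = 0.349
VSWR = (1 + |Γ_s|)/(1 − |Γ_s|)

VSWR ≈ 2.07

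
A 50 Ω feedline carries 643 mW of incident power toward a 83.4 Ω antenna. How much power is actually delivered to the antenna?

Γ = (83.4 − 50)/(83.4 + 50) = 0.25
|Γ|² = 0.0627
P_refl = |Γ|²·P_inc = 40.3 mW, P_del = (1 − |Γ|²)·P_inc = 603 mW

P_delivered ≈ 603 mW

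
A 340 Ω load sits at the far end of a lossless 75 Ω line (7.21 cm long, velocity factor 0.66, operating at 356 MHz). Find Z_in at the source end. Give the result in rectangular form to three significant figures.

λ = v/f = 0.66·c / 356 MHz = 0.556 m
βl = 2π·l/λ = 2π × 0.13 = 46.7°
tan(βl) = tan(46.7°) = 1.06
Z_in = Z_0·(Z_L + jZ_0·tanβl)/(Z_0 + jZ_L·tanβl)
     = 75·(340 + j79.5)/(75 + j360)

Z_in ≈ 30 − j64.5 Ω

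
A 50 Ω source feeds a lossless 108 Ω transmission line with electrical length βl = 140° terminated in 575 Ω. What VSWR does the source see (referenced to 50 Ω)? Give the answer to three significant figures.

VSWR ≈ 7.86

tan(βl) = -0.839
Z_in = Z_0·(Z_L + jZ_0·tanβl)/(Z_0 + jZ_L·tanβl) = 46.8 + j118 Ω
Γ_s = (Z_in − Z_s)/(Z_in + Z_s) = (-3.25 + j118)/(96.8 + j118), |Γ_s| = 0.774
VSWR = (1 + |Γ_s|)/(1 − |Γ_s|)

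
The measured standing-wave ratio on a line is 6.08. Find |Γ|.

|Γ| ≈ 0.718

|Γ| = (S − 1)/(S + 1) = (6.08 − 1)/(6.08 + 1) = 5.08/7.08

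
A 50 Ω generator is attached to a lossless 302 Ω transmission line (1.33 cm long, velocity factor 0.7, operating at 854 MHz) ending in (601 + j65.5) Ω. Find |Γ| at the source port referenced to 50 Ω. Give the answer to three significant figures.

|Γ| ≈ 0.841

λ = v/f = 0.7·c / 854 MHz = 0.246 m
βl = 2π·l/λ = 2π × 0.0541 = 19.5°
tan(βl) = 0.354
Z_in = Z_0·(Z_L + jZ_0·tanβl)/(Z_0 + jZ_L·tanβl) = 502 − j196 Ω
Γ_s = (Z_in − Z_s)/(Z_in + Z_s) = (452 − j196)/(552 − j196), |Γ_s| = 0.841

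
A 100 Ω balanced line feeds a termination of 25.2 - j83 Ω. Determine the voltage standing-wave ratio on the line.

VSWR ≈ 6.81

Γ = (Z_L − Z_0)/(Z_L + Z_0) = (-74.8 − j83)/(125.2 − j83)
|Γ| = 112/150 = 0.744
VSWR = (1 + |Γ|)/(1 − |Γ|) = 1.74/0.256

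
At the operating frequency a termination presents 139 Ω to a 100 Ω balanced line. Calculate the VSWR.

VSWR ≈ 1.39

Γ = (139 − 100)/(139 + 100) = 0.163
VSWR = (1 + 0.163)/(1 − 0.163)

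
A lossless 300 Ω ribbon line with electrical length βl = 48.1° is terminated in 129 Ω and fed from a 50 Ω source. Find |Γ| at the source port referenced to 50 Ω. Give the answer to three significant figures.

tan(βl) = 1.11
Z_in = Z_0·(Z_L + jZ_0·tanβl)/(Z_0 + jZ_L·tanβl) = 235 + j222 Ω
Γ_s = (Z_in − Z_s)/(Z_in + Z_s) = (185 + j222)/(285 + j222), |Γ_s| = 0.8

|Γ| ≈ 0.8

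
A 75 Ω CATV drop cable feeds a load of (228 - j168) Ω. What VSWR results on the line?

Γ = (Z_L − Z_0)/(Z_L + Z_0) = (153 − j168)/(303 − j168)
|Γ| = 227/346 = 0.656
VSWR = (1 + |Γ|)/(1 − |Γ|) = 1.66/0.344

VSWR ≈ 4.81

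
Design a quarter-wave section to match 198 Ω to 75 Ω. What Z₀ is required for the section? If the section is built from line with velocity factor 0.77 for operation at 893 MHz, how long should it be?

Z_qwt = √(Z_0·R_L) = √(75 × 198) = √14850
λ = 0.77·c/f = 0.259 m, so l = λ/4 = 0.0647 m

Z_qwt ≈ 122 Ω; length ≈ 6.47 cm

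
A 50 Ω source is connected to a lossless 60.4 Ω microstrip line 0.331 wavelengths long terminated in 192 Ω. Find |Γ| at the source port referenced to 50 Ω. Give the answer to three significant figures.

|Γ| ≈ 0.491

βl = 2π × 0.331 = 119°
tan(βl) = -1.79
Z_in = Z_0·(Z_L + jZ_0·tanβl)/(Z_0 + jZ_L·tanβl) = 24.2 + j29.5 Ω
Γ_s = (Z_in − Z_s)/(Z_in + Z_s) = (-25.8 + j29.5)/(74.2 + j29.5), |Γ_s| = 0.491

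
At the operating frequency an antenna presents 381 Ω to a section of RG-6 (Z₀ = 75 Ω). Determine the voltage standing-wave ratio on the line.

VSWR ≈ 5.08

Γ = (381 − 75)/(381 + 75) = 0.671
VSWR = (1 + 0.671)/(1 − 0.671)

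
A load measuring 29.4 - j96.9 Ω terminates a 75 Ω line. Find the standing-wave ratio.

Γ = (Z_L − Z_0)/(Z_L + Z_0) = (-45.6 − j96.9)/(104.4 − j96.9)
|Γ| = 107/142 = 0.752
VSWR = (1 + |Γ|)/(1 − |Γ|) = 1.75/0.248

VSWR ≈ 7.06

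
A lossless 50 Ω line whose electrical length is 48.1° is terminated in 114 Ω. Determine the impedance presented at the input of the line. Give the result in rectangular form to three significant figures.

Z_in ≈ 34.3 − j31.4 Ω

tan(βl) = tan(48.1°) = 1.11
Z_in = Z_0·(Z_L + jZ_0·tanβl)/(Z_0 + jZ_L·tanβl)
     = 50·(114 + j55.7)/(50 + j127)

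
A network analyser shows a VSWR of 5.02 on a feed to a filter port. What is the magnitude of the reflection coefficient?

|Γ| ≈ 0.668

|Γ| = (S − 1)/(S + 1) = (5.02 − 1)/(5.02 + 1) = 4.02/6.02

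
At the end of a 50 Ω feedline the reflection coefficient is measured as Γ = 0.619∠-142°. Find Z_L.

Z_L ≈ 13.1 − j16.2 Ω

Z_L = Z_0·(1 + Γ)/(1 − Γ) = 50·(0.512 − j0.381)/(1.49 + j0.381)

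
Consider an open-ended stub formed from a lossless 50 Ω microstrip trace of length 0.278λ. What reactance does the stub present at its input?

βl = 2π × 0.278 = 100°
tan(βl) = -5.63
For an open-ended stub, Z_in = −jZ_0·cot(βl) = −jZ_0/tan(βl)

X_in ≈ 8.89 Ω (inductive)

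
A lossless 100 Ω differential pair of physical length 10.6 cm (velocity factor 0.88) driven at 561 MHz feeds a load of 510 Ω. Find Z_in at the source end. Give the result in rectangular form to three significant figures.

Z_in ≈ 20.1 − j15.1 Ω

λ = v/f = 0.88·c / 561 MHz = 0.471 m
βl = 2π·l/λ = 2π × 0.225 = 81.1°
tan(βl) = tan(81.1°) = 6.38
Z_in = Z_0·(Z_L + jZ_0·tanβl)/(Z_0 + jZ_L·tanβl)
     = 100·(510 + j638)/(100 + j3250)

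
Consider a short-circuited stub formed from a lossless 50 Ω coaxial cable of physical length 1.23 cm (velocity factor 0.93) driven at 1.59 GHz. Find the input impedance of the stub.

Z_in ≈ +j23.6 Ω

λ = v/f = 0.93·c / 1.59 GHz = 0.175 m
βl = 2π·l/λ = 2π × 0.0701 = 25.2°
tan(βl) = 0.471
For a short-circuited stub, Z_in = jZ_0·tan(βl)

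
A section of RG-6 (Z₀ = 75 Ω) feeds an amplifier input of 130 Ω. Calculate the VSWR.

For a purely resistive load, VSWR = R_L/Z_0 or Z_0/R_L (whichever > 1) = 130/75

VSWR ≈ 1.73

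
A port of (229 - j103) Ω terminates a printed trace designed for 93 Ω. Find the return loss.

RL ≈ 5.94 dB

Γ = (136 − j103)/(322 − j103), |Γ| = 0.505
RL = −20·log₁₀|Γ| = −20·log₁₀(0.505)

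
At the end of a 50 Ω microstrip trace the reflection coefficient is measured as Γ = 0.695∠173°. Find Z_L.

Z_L = Z_0·(1 + Γ)/(1 − Γ) = 50·(0.31 + j0.0847)/(1.69 − j0.0847)

Z_L ≈ 9.03 + j2.96 Ω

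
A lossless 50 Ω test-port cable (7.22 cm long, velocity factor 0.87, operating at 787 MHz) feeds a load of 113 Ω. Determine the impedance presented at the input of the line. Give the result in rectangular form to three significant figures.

λ = v/f = 0.87·c / 787 MHz = 0.332 m
βl = 2π·l/λ = 2π × 0.218 = 78.4°
tan(βl) = tan(78.4°) = 4.86
Z_in = Z_0·(Z_L + jZ_0·tanβl)/(Z_0 + jZ_L·tanβl)
     = 50·(113 + j243)/(50 + j549)

Z_in ≈ 22.9 − j8.2 Ω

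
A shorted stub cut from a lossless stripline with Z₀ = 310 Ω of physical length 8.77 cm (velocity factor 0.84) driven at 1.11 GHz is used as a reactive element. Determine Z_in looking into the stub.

Z_in ≈ −j269 Ω

λ = v/f = 0.84·c / 1.11 GHz = 0.227 m
βl = 2π·l/λ = 2π × 0.386 = 139°
tan(βl) = -0.867
For a shorted stub, Z_in = jZ_0·tan(βl)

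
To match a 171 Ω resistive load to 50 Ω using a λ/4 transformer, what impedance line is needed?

Z_qwt ≈ 92.5 Ω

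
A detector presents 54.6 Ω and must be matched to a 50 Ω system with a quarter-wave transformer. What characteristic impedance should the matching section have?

Z_qwt ≈ 52.2 Ω

Z_qwt = √(Z_0·R_L) = √(50 × 54.6) = √2730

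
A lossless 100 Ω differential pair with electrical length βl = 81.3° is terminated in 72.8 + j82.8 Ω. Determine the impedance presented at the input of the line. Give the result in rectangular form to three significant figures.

Z_in ≈ 75.6 − j85.4 Ω

tan(βl) = tan(81.3°) = 6.54
Z_in = Z_0·(Z_L + jZ_0·tanβl)/(Z_0 + jZ_L·tanβl)
     = 100·(72.8 + j736)/(-441 + j476)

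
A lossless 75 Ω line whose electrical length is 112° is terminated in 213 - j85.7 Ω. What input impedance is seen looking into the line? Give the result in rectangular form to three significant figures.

Z_in ≈ 28.8 + j37.8 Ω

tan(βl) = tan(112°) = -2.48
Z_in = Z_0·(Z_L + jZ_0·tanβl)/(Z_0 + jZ_L·tanβl)
     = 75·(213 − j271)/(-137 − j527)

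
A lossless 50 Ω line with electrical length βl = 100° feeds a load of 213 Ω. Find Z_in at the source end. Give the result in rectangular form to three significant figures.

tan(βl) = tan(100°) = -5.67
Z_in = Z_0·(Z_L + jZ_0·tanβl)/(Z_0 + jZ_L·tanβl)
     = 50·(213 − j284)/(50 − j1210)

Z_in ≈ 12.1 + j8.32 Ω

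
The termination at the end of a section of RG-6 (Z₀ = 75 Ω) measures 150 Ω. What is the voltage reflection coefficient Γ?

Γ = (Z_L − Z_0)/(Z_L + Z_0) = (150 − 75)/(150 + 75) = 75/225

Γ = 0.333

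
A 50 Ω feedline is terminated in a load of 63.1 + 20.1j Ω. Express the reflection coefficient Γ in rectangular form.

Γ = (Z_L − Z_0)/(Z_L + Z_0) = (13.1 + j20.1)/(113.1 + j20.1)

Γ ≈ 0.143 + j0.152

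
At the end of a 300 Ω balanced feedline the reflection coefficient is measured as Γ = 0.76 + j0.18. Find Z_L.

Z_L = Z_0·(1 + Γ)/(1 − Γ) = 300·(1.76 + j0.18)/(0.24 − j0.18)

Z_L ≈ 1300 + j1200 Ω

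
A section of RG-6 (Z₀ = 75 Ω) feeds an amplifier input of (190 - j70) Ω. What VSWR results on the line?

VSWR ≈ 2.93

Γ = (Z_L − Z_0)/(Z_L + Z_0) = (115 − j70)/(265 − j70)
|Γ| = 135/274 = 0.491
VSWR = (1 + |Γ|)/(1 − |Γ|) = 1.49/0.509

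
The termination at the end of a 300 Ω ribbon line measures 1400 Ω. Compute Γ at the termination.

Γ = (Z_L − Z_0)/(Z_L + Z_0) = (1400 − 300)/(1400 + 300) = 1100/1700

Γ = 0.647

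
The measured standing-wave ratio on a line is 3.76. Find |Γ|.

|Γ| = (S − 1)/(S + 1) = (3.76 − 1)/(3.76 + 1) = 2.76/4.76

|Γ| ≈ 0.58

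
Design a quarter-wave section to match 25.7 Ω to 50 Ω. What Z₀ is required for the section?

Z_qwt = √(Z_0·R_L) = √(50 × 25.7) = √1285

Z_qwt ≈ 35.8 Ω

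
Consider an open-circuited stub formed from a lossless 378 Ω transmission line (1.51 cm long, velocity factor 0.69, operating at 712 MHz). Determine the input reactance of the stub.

λ = v/f = 0.69·c / 712 MHz = 0.291 m
βl = 2π·l/λ = 2π × 0.0519 = 18.7°
tan(βl) = 0.338
For an open-circuited stub, Z_in = −jZ_0·cot(βl) = −jZ_0/tan(βl)

X_in ≈ -1120 Ω (capacitive)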